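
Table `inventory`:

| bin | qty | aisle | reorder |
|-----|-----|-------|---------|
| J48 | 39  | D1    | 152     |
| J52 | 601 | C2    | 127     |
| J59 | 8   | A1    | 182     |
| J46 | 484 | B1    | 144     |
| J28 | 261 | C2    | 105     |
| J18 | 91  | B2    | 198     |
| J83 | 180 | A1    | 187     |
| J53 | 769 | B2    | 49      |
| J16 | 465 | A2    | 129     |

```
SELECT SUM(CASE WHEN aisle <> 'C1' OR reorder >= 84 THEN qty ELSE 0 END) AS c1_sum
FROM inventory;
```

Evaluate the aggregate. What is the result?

bin=J48: ✓ → 39
bin=J52: ✓ → 601
bin=J59: ✓ → 8
bin=J46: ✓ → 484
bin=J28: ✓ → 261
bin=J18: ✓ → 91
bin=J83: ✓ → 180
bin=J53: ✓ → 769
bin=J16: ✓ → 465
c1_sum = 39 + 601 + 8 + 484 + 261 + 91 + 180 + 769 + 465 = 2898

2898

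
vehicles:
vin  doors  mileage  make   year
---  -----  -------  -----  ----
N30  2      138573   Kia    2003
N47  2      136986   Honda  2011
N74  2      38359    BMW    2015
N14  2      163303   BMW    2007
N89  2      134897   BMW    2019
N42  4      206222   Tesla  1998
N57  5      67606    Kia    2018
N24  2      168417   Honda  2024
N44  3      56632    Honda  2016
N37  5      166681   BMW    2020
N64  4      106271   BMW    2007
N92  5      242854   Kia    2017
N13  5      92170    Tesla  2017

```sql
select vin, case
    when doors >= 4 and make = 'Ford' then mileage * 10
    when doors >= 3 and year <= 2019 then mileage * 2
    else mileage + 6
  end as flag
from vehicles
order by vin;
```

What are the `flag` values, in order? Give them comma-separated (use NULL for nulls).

184340, 163309, 168423, 138579, 166687, 412444, 113264, 136992, 135212, 212542, 38365, 134903, 485708

vin=N13: doors >= 3 and year <= 2019 → 184340
vin=N14: ELSE → 163309
vin=N24: ELSE → 168423
vin=N30: ELSE → 138579
vin=N37: ELSE → 166687
vin=N42: doors >= 3 and year <= 2019 → 412444
vin=N44: doors >= 3 and year <= 2019 → 113264
vin=N47: ELSE → 136992
vin=N57: doors >= 3 and year <= 2019 → 135212
vin=N64: doors >= 3 and year <= 2019 → 212542
vin=N74: ELSE → 38365
vin=N89: ELSE → 134903
vin=N92: doors >= 3 and year <= 2019 → 485708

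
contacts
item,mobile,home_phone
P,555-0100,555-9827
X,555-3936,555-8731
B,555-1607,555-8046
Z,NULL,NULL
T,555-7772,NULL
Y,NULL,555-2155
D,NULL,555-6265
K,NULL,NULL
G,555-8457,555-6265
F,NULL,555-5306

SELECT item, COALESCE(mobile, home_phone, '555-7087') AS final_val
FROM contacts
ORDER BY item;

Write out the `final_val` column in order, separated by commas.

555-1607, 555-6265, 555-5306, 555-8457, 555-7087, 555-0100, 555-7772, 555-3936, 555-2155, 555-7087

item=B: mobile=555-1607 → 555-1607
item=D: mobile=NULL, home_phone=555-6265 → 555-6265
item=F: mobile=NULL, home_phone=555-5306 → 555-5306
item=G: mobile=555-8457 → 555-8457
item=K: mobile=NULL, home_phone=NULL, → literal 555-7087 → 555-7087
item=P: mobile=555-0100 → 555-0100
item=T: mobile=555-7772 → 555-7772
item=X: mobile=555-3936 → 555-3936
item=Y: mobile=NULL, home_phone=555-2155 → 555-2155
item=Z: mobile=NULL, home_phone=NULL, → literal 555-7087 → 555-7087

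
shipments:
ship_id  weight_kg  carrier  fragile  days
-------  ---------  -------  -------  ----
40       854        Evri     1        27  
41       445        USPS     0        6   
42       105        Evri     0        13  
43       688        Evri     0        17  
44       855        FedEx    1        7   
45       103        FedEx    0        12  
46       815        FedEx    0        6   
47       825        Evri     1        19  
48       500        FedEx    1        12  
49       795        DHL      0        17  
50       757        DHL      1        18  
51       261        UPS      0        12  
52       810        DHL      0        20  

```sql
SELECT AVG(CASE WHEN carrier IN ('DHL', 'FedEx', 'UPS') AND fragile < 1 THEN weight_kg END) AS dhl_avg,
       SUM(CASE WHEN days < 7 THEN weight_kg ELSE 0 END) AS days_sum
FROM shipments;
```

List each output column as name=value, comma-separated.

[dhl_avg: carrier IN ('DHL', 'FedEx', 'UPS') AND fragile < 1]
ship_id=40: ✗
ship_id=41: ✗
ship_id=42: ✗
ship_id=43: ✗
ship_id=44: ✗
ship_id=45: ✓ → 103
ship_id=46: ✓ → 815
ship_id=47: ✗
ship_id=48: ✗
ship_id=49: ✓ → 795
ship_id=50: ✗
ship_id=51: ✓ → 261
ship_id=52: ✓ → 810
dhl_avg = (103 + 815 + 795 + 261 + 810) / 5 = 556.8
—
[days_sum: days < 7]
ship_id=40: ✗
ship_id=41: ✓ → 445
ship_id=42: ✗
ship_id=43: ✗
ship_id=44: ✗
ship_id=45: ✗
ship_id=46: ✓ → 815
ship_id=47: ✗
ship_id=48: ✗
ship_id=49: ✗
ship_id=50: ✗
ship_id=51: ✗
ship_id=52: ✗
days_sum = 445 + 815 = 1260

dhl_avg=556.8, days_sum=1260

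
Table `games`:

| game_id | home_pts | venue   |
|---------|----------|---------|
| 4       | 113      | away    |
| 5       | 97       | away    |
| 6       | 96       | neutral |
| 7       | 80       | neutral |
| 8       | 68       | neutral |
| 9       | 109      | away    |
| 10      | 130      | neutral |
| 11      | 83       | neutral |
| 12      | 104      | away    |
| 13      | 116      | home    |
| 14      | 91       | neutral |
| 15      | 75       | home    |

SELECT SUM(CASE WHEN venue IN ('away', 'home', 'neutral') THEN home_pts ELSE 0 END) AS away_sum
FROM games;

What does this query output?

1162

game_id=4: ✓ → 113
game_id=5: ✓ → 97
game_id=6: ✓ → 96
game_id=7: ✓ → 80
game_id=8: ✓ → 68
game_id=9: ✓ → 109
game_id=10: ✓ → 130
game_id=11: ✓ → 83
game_id=12: ✓ → 104
game_id=13: ✓ → 116
game_id=14: ✓ → 91
game_id=15: ✓ → 75
away_sum = 113 + 97 + 96 + 80 + 68 + 109 + 130 + 83 + 104 + 116 + 91 + 75 = 1162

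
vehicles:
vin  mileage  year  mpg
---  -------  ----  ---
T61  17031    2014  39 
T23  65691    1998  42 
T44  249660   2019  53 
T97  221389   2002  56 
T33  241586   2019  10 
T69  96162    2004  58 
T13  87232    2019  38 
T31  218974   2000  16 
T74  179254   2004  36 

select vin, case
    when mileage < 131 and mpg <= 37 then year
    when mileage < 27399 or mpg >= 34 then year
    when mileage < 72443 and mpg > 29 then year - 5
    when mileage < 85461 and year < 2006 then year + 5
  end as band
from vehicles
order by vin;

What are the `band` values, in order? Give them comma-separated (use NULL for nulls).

vin=T13: mileage < 27399 or mpg >= 34 → 2019
vin=T23: mileage < 27399 or mpg >= 34 → 1998
vin=T31: (no match → NULL) → NULL
vin=T33: (no match → NULL) → NULL
vin=T44: mileage < 27399 or mpg >= 34 → 2019
vin=T61: mileage < 27399 or mpg >= 34 → 2014
vin=T69: mileage < 27399 or mpg >= 34 → 2004
vin=T74: mileage < 27399 or mpg >= 34 → 2004
vin=T97: mileage < 27399 or mpg >= 34 → 2002

2019, 1998, NULL, NULL, 2019, 2014, 2004, 2004, 2002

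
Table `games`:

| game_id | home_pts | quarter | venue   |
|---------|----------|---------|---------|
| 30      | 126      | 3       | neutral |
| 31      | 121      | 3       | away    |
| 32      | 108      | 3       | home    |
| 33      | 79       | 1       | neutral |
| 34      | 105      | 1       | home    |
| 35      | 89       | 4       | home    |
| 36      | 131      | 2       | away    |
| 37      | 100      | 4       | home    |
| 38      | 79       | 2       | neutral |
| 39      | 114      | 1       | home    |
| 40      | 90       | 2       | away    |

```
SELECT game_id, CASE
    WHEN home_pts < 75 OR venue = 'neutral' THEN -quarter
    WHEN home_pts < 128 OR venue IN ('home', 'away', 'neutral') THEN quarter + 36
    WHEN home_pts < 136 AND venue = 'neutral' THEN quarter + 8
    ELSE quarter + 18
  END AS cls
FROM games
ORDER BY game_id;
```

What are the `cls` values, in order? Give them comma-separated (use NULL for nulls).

game_id=30: home_pts < 75 OR venue = 'neutral' → -3
game_id=31: home_pts < 128 OR venue IN ('home', 'away', 'neutral') → 39
game_id=32: home_pts < 128 OR venue IN ('home', 'away', 'neutral') → 39
game_id=33: home_pts < 75 OR venue = 'neutral' → -1
game_id=34: home_pts < 128 OR venue IN ('home', 'away', 'neutral') → 37
game_id=35: home_pts < 128 OR venue IN ('home', 'away', 'neutral') → 40
game_id=36: home_pts < 128 OR venue IN ('home', 'away', 'neutral') → 38
game_id=37: home_pts < 128 OR venue IN ('home', 'away', 'neutral') → 40
game_id=38: home_pts < 75 OR venue = 'neutral' → -2
game_id=39: home_pts < 128 OR venue IN ('home', 'away', 'neutral') → 37
game_id=40: home_pts < 128 OR venue IN ('home', 'away', 'neutral') → 38

-3, 39, 39, -1, 37, 40, 38, 40, -2, 37, 38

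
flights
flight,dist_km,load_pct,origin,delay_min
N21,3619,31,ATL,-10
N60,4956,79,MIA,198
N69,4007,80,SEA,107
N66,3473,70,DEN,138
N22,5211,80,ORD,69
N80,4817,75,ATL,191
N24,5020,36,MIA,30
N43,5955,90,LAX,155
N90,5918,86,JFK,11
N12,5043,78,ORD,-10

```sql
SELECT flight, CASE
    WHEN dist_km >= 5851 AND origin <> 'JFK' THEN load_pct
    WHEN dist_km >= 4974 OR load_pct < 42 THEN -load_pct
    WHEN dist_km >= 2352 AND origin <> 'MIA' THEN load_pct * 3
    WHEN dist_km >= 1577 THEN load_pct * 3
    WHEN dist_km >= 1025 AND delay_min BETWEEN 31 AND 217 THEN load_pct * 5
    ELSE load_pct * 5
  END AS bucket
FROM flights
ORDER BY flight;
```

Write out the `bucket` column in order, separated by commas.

-78, -31, -80, -36, 90, 237, 210, 240, 225, -86

flight=N12: dist_km >= 4974 OR load_pct < 42 → -78
flight=N21: dist_km >= 4974 OR load_pct < 42 → -31
flight=N22: dist_km >= 4974 OR load_pct < 42 → -80
flight=N24: dist_km >= 4974 OR load_pct < 42 → -36
flight=N43: dist_km >= 5851 AND origin <> 'JFK' → 90
flight=N60: dist_km >= 1577 → 237
flight=N66: dist_km >= 2352 AND origin <> 'MIA' → 210
flight=N69: dist_km >= 2352 AND origin <> 'MIA' → 240
flight=N80: dist_km >= 2352 AND origin <> 'MIA' → 225
flight=N90: dist_km >= 4974 OR load_pct < 42 → -86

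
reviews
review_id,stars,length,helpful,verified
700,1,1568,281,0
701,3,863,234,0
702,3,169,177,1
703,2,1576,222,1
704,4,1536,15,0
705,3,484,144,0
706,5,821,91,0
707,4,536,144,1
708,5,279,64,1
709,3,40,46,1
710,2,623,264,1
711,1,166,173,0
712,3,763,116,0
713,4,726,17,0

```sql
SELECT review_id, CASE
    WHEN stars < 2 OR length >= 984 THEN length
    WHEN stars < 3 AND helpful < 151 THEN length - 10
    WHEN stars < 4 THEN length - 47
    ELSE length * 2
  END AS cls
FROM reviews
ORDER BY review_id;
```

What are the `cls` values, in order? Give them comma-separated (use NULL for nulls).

review_id=700: stars < 2 OR length >= 984 → 1568
review_id=701: stars < 4 → 816
review_id=702: stars < 4 → 122
review_id=703: stars < 2 OR length >= 984 → 1576
review_id=704: stars < 2 OR length >= 984 → 1536
review_id=705: stars < 4 → 437
review_id=706: ELSE → 1642
review_id=707: ELSE → 1072
review_id=708: ELSE → 558
review_id=709: stars < 4 → -7
review_id=710: stars < 4 → 576
review_id=711: stars < 2 OR length >= 984 → 166
review_id=712: stars < 4 → 716
review_id=713: ELSE → 1452

1568, 816, 122, 1576, 1536, 437, 1642, 1072, 558, -7, 576, 166, 716, 1452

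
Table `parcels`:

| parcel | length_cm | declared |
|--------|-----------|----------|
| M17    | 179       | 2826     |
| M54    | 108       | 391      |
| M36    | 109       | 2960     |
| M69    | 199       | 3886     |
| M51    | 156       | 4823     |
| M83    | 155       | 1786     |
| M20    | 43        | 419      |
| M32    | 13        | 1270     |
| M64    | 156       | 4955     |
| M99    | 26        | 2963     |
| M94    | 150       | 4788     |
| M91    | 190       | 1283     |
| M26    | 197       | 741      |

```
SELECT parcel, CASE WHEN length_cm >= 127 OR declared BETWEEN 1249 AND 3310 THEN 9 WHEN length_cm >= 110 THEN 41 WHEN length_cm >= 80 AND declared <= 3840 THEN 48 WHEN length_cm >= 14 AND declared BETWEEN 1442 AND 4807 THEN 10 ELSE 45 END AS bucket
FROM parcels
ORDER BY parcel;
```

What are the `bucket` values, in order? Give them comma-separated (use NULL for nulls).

parcel=M17: length_cm >= 127 OR declared BETWEEN 1249 AND 3310 → 9
parcel=M20: ELSE → 45
parcel=M26: length_cm >= 127 OR declared BETWEEN 1249 AND 3310 → 9
parcel=M32: length_cm >= 127 OR declared BETWEEN 1249 AND 3310 → 9
parcel=M36: length_cm >= 127 OR declared BETWEEN 1249 AND 3310 → 9
parcel=M51: length_cm >= 127 OR declared BETWEEN 1249 AND 3310 → 9
parcel=M54: length_cm >= 80 AND declared <= 3840 → 48
parcel=M64: length_cm >= 127 OR declared BETWEEN 1249 AND 3310 → 9
parcel=M69: length_cm >= 127 OR declared BETWEEN 1249 AND 3310 → 9
parcel=M83: length_cm >= 127 OR declared BETWEEN 1249 AND 3310 → 9
parcel=M91: length_cm >= 127 OR declared BETWEEN 1249 AND 3310 → 9
parcel=M94: length_cm >= 127 OR declared BETWEEN 1249 AND 3310 → 9
parcel=M99: length_cm >= 127 OR declared BETWEEN 1249 AND 3310 → 9

9, 45, 9, 9, 9, 9, 48, 9, 9, 9, 9, 9, 9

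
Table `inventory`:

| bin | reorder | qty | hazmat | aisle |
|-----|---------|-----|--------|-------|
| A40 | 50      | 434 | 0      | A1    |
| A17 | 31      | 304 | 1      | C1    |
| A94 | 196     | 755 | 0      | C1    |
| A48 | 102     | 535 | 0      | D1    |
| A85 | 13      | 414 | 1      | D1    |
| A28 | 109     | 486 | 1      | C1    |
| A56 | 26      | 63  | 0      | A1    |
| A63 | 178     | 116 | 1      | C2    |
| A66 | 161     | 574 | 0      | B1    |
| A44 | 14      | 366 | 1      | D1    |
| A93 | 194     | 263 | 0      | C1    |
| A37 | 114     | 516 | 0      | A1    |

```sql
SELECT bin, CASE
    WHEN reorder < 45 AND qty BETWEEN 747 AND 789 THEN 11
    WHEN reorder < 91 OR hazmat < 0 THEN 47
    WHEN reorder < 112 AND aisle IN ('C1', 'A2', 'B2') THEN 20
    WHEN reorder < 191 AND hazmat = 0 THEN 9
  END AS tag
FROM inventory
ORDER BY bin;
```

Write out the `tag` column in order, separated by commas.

47, 20, 9, 47, 47, 9, 47, NULL, 9, 47, NULL, NULL

bin=A17: reorder < 91 OR hazmat < 0 → 47
bin=A28: reorder < 112 AND aisle IN ('C1', 'A2', 'B2') → 20
bin=A37: reorder < 191 AND hazmat = 0 → 9
bin=A40: reorder < 91 OR hazmat < 0 → 47
bin=A44: reorder < 91 OR hazmat < 0 → 47
bin=A48: reorder < 191 AND hazmat = 0 → 9
bin=A56: reorder < 91 OR hazmat < 0 → 47
bin=A63: (no match → NULL) → NULL
bin=A66: reorder < 191 AND hazmat = 0 → 9
bin=A85: reorder < 91 OR hazmat < 0 → 47
bin=A93: (no match → NULL) → NULL
bin=A94: (no match → NULL) → NULL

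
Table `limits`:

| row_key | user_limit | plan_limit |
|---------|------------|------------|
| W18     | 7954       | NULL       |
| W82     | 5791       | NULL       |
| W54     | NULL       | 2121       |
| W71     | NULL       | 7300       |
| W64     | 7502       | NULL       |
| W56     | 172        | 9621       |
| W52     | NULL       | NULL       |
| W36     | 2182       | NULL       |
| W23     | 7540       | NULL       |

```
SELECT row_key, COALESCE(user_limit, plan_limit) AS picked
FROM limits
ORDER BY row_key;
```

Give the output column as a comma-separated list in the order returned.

row_key=W18: user_limit=7954 → 7954
row_key=W23: user_limit=7540 → 7540
row_key=W36: user_limit=2182 → 2182
row_key=W52: user_limit=NULL, plan_limit=NULL (all NULL) → NULL
row_key=W54: user_limit=NULL, plan_limit=2121 → 2121
row_key=W56: user_limit=172 → 172
row_key=W64: user_limit=7502 → 7502
row_key=W71: user_limit=NULL, plan_limit=7300 → 7300
row_key=W82: user_limit=5791 → 5791

7954, 7540, 2182, NULL, 2121, 172, 7502, 7300, 5791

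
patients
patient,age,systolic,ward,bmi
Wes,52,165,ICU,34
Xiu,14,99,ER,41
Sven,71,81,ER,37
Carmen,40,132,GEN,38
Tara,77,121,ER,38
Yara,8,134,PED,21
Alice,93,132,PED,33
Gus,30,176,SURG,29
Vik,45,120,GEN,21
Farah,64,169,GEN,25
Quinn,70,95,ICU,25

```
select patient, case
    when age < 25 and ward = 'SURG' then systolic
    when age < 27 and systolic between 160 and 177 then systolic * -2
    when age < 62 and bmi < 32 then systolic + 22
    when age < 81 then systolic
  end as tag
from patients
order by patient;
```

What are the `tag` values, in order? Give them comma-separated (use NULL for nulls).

patient=Alice: (no match → NULL) → NULL
patient=Carmen: age < 81 → 132
patient=Farah: age < 81 → 169
patient=Gus: age < 62 and bmi < 32 → 198
patient=Quinn: age < 81 → 95
patient=Sven: age < 81 → 81
patient=Tara: age < 81 → 121
patient=Vik: age < 62 and bmi < 32 → 142
patient=Wes: age < 81 → 165
patient=Xiu: age < 81 → 99
patient=Yara: age < 62 and bmi < 32 → 156

NULL, 132, 169, 198, 95, 81, 121, 142, 165, 99, 156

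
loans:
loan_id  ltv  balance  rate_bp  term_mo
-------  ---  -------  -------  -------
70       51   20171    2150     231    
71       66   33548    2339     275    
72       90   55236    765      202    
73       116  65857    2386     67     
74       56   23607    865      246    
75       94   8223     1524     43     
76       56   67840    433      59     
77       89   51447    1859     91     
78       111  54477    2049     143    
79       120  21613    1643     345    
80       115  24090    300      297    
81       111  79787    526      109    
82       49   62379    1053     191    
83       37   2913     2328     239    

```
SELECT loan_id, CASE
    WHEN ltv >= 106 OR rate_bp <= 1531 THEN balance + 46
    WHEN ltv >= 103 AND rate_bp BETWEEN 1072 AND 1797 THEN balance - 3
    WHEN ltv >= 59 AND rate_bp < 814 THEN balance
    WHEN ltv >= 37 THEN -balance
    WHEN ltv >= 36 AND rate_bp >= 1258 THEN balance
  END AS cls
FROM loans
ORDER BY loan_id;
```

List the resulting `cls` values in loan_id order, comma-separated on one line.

loan_id=70: ltv >= 37 → -20171
loan_id=71: ltv >= 37 → -33548
loan_id=72: ltv >= 106 OR rate_bp <= 1531 → 55282
loan_id=73: ltv >= 106 OR rate_bp <= 1531 → 65903
loan_id=74: ltv >= 106 OR rate_bp <= 1531 → 23653
loan_id=75: ltv >= 106 OR rate_bp <= 1531 → 8269
loan_id=76: ltv >= 106 OR rate_bp <= 1531 → 67886
loan_id=77: ltv >= 37 → -51447
loan_id=78: ltv >= 106 OR rate_bp <= 1531 → 54523
loan_id=79: ltv >= 106 OR rate_bp <= 1531 → 21659
loan_id=80: ltv >= 106 OR rate_bp <= 1531 → 24136
loan_id=81: ltv >= 106 OR rate_bp <= 1531 → 79833
loan_id=82: ltv >= 106 OR rate_bp <= 1531 → 62425
loan_id=83: ltv >= 37 → -2913

-20171, -33548, 55282, 65903, 23653, 8269, 67886, -51447, 54523, 21659, 24136, 79833, 62425, -2913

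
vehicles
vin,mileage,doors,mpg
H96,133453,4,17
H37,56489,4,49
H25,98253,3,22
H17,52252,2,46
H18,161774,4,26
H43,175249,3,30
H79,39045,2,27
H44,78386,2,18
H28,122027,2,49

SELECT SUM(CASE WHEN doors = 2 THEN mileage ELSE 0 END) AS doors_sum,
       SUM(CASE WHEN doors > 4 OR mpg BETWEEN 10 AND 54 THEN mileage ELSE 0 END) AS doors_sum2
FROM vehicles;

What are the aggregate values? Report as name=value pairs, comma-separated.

[doors_sum: doors = 2]
vin=H96: ✗
vin=H37: ✗
vin=H25: ✗
vin=H17: ✓ → 52252
vin=H18: ✗
vin=H43: ✗
vin=H79: ✓ → 39045
vin=H44: ✓ → 78386
vin=H28: ✓ → 122027
doors_sum = 52252 + 39045 + 78386 + 122027 = 291710
—
[doors_sum2: doors > 4 OR mpg BETWEEN 10 AND 54]
vin=H96: ✓ → 133453
vin=H37: ✓ → 56489
vin=H25: ✓ → 98253
vin=H17: ✓ → 52252
vin=H18: ✓ → 161774
vin=H43: ✓ → 175249
vin=H79: ✓ → 39045
vin=H44: ✓ → 78386
vin=H28: ✓ → 122027
doors_sum2 = 133453 + 56489 + 98253 + 52252 + 161774 + 175249 + 39045 + 78386 + 122027 = 916928

doors_sum=291710, doors_sum2=916928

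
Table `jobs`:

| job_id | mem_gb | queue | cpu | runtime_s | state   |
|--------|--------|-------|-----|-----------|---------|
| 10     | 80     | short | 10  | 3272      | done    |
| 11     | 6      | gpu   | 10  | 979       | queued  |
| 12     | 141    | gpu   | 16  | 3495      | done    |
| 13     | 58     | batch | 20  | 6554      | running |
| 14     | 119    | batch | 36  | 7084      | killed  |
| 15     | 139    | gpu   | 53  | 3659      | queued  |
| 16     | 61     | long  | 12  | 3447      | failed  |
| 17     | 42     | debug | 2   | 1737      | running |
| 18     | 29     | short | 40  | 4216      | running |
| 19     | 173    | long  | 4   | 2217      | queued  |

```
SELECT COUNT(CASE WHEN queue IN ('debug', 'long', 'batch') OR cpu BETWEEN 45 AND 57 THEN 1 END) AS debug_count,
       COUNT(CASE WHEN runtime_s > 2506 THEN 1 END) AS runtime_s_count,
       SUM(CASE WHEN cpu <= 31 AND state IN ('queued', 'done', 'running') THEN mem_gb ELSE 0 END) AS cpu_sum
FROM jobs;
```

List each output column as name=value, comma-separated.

debug_count=6, runtime_s_count=7, cpu_sum=500

[debug_count: queue IN ('debug', 'long', 'batch') OR cpu BETWEEN 45 AND 57]
job_id=10: ✗
job_id=11: ✗
job_id=12: ✗
job_id=13: ✓ → 1
job_id=14: ✓ → 1
job_id=15: ✓ → 1
job_id=16: ✓ → 1
job_id=17: ✓ → 1
job_id=18: ✗
job_id=19: ✓ → 1
debug_count = COUNT(1, 1, 1, 1, 1, 1) = 6
—
[runtime_s_count: runtime_s > 2506]
job_id=10: ✓ → 1
job_id=11: ✗
job_id=12: ✓ → 1
job_id=13: ✓ → 1
job_id=14: ✓ → 1
job_id=15: ✓ → 1
job_id=16: ✓ → 1
job_id=17: ✗
job_id=18: ✓ → 1
job_id=19: ✗
runtime_s_count = COUNT(1, 1, 1, 1, 1, 1, 1) = 7
—
[cpu_sum: cpu <= 31 AND state IN ('queued', 'done', 'running')]
job_id=10: ✓ → 80
job_id=11: ✓ → 6
job_id=12: ✓ → 141
job_id=13: ✓ → 58
job_id=14: ✗
job_id=15: ✗
job_id=16: ✗
job_id=17: ✓ → 42
job_id=18: ✗
job_id=19: ✓ → 173
cpu_sum = 80 + 6 + 141 + 58 + 42 + 173 = 500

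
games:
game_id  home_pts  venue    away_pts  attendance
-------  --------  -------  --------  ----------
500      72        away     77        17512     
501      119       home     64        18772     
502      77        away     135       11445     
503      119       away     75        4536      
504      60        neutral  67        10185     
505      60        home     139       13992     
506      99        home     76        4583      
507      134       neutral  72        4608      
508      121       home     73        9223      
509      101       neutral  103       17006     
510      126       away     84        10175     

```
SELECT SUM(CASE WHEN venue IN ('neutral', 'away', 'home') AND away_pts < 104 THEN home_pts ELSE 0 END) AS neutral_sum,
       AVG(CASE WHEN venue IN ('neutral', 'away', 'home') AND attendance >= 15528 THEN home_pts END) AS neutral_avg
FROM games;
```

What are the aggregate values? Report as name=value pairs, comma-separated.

neutral_sum=951, neutral_avg=97.3333333333

[neutral_sum: venue IN ('neutral', 'away', 'home') AND away_pts < 104]
game_id=500: ✓ → 72
game_id=501: ✓ → 119
game_id=502: ✗
game_id=503: ✓ → 119
game_id=504: ✓ → 60
game_id=505: ✗
game_id=506: ✓ → 99
game_id=507: ✓ → 134
game_id=508: ✓ → 121
game_id=509: ✓ → 101
game_id=510: ✓ → 126
neutral_sum = 72 + 119 + 119 + 60 + 99 + 134 + 121 + 101 + 126 = 951
—
[neutral_avg: venue IN ('neutral', 'away', 'home') AND attendance >= 15528]
game_id=500: ✓ → 72
game_id=501: ✓ → 119
game_id=502: ✗
game_id=503: ✗
game_id=504: ✗
game_id=505: ✗
game_id=506: ✗
game_id=507: ✗
game_id=508: ✗
game_id=509: ✓ → 101
game_id=510: ✗
neutral_avg = (72 + 119 + 101) / 3 = 97.3333333333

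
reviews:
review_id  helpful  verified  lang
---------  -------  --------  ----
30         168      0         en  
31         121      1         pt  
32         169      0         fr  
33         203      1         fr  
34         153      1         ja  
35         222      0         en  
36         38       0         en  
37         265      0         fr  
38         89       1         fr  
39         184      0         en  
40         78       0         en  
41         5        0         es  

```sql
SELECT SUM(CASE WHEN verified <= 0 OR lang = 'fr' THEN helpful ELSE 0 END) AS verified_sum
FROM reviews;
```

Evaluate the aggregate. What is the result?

1421

review_id=30: ✓ → 168
review_id=31: ✗
review_id=32: ✓ → 169
review_id=33: ✓ → 203
review_id=34: ✗
review_id=35: ✓ → 222
review_id=36: ✓ → 38
review_id=37: ✓ → 265
review_id=38: ✓ → 89
review_id=39: ✓ → 184
review_id=40: ✓ → 78
review_id=41: ✓ → 5
verified_sum = 168 + 169 + 203 + 222 + 38 + 265 + 89 + 184 + 78 + 5 = 1421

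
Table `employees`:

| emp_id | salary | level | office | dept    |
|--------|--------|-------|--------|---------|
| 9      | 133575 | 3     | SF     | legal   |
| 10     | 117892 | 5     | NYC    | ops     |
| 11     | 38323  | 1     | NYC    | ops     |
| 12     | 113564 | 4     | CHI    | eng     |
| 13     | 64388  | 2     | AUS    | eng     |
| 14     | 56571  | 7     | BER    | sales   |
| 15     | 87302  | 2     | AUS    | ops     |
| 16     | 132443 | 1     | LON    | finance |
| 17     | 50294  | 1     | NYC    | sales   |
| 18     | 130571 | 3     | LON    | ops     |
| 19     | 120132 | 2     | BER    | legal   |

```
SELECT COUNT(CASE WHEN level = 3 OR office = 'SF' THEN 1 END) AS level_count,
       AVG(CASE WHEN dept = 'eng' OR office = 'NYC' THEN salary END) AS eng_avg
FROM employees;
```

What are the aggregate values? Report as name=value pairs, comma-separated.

[level_count: level = 3 OR office = 'SF']
emp_id=9: ✓ → 1
emp_id=10: ✗
emp_id=11: ✗
emp_id=12: ✗
emp_id=13: ✗
emp_id=14: ✗
emp_id=15: ✗
emp_id=16: ✗
emp_id=17: ✗
emp_id=18: ✓ → 1
emp_id=19: ✗
level_count = COUNT(1, 1) = 2
—
[eng_avg: dept = 'eng' OR office = 'NYC']
emp_id=9: ✗
emp_id=10: ✓ → 117892
emp_id=11: ✓ → 38323
emp_id=12: ✓ → 113564
emp_id=13: ✓ → 64388
emp_id=14: ✗
emp_id=15: ✗
emp_id=16: ✗
emp_id=17: ✓ → 50294
emp_id=18: ✗
emp_id=19: ✗
eng_avg = (117892 + 38323 + 113564 + 64388 + 50294) / 5 = 76892.2

level_count=2, eng_avg=76892.2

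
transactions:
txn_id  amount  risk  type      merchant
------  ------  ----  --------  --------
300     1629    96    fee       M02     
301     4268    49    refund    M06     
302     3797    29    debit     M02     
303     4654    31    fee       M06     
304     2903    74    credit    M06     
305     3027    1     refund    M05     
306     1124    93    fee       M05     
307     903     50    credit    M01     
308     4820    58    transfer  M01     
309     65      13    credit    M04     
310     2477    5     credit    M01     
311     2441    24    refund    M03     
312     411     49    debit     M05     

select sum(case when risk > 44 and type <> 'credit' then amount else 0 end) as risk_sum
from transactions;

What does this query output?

txn_id=300: ✓ → 1629
txn_id=301: ✓ → 4268
txn_id=302: ✗
txn_id=303: ✗
txn_id=304: ✗
txn_id=305: ✗
txn_id=306: ✓ → 1124
txn_id=307: ✗
txn_id=308: ✓ → 4820
txn_id=309: ✗
txn_id=310: ✗
txn_id=311: ✗
txn_id=312: ✓ → 411
risk_sum = 1629 + 4268 + 1124 + 4820 + 411 = 12252

12252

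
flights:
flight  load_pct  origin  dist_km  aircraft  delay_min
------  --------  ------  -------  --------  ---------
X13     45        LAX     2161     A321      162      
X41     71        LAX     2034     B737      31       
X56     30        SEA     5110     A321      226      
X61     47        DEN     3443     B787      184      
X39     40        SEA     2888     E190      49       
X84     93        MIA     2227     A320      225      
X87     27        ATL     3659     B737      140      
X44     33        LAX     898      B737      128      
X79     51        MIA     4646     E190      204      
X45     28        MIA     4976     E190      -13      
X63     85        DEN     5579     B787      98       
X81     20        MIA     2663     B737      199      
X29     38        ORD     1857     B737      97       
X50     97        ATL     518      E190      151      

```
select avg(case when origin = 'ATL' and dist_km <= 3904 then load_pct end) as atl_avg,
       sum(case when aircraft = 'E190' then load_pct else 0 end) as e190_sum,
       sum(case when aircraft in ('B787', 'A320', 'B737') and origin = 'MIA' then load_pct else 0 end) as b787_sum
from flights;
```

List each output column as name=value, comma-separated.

[atl_avg: origin = 'ATL' and dist_km <= 3904]
flight=X13: ✗
flight=X41: ✗
flight=X56: ✗
flight=X61: ✗
flight=X39: ✗
flight=X84: ✗
flight=X87: ✓ → 27
flight=X44: ✗
flight=X79: ✗
flight=X45: ✗
flight=X63: ✗
flight=X81: ✗
flight=X29: ✗
flight=X50: ✓ → 97
atl_avg = (27 + 97) / 2 = 62
—
[e190_sum: aircraft = 'E190']
flight=X13: ✗
flight=X41: ✗
flight=X56: ✗
flight=X61: ✗
flight=X39: ✓ → 40
flight=X84: ✗
flight=X87: ✗
flight=X44: ✗
flight=X79: ✓ → 51
flight=X45: ✓ → 28
flight=X63: ✗
flight=X81: ✗
flight=X29: ✗
flight=X50: ✓ → 97
e190_sum = 40 + 51 + 28 + 97 = 216
—
[b787_sum: aircraft in ('B787', 'A320', 'B737') and origin = 'MIA']
flight=X13: ✗
flight=X41: ✗
flight=X56: ✗
flight=X61: ✗
flight=X39: ✗
flight=X84: ✓ → 93
flight=X87: ✗
flight=X44: ✗
flight=X79: ✗
flight=X45: ✗
flight=X63: ✗
flight=X81: ✓ → 20
flight=X29: ✗
flight=X50: ✗
b787_sum = 93 + 20 = 113

atl_avg=62, e190_sum=216, b787_sum=113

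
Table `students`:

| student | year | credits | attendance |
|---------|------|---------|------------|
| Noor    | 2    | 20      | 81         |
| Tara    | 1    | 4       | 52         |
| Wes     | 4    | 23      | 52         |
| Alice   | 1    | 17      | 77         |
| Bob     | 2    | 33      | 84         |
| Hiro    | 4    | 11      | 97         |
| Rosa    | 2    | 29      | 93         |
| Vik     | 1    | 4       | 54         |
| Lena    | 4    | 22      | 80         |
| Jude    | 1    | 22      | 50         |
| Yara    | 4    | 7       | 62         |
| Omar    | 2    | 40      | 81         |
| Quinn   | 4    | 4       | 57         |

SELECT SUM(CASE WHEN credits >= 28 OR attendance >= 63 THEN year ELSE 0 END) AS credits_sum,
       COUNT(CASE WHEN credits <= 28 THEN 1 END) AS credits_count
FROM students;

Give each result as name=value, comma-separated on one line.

[credits_sum: credits >= 28 OR attendance >= 63]
student=Noor: ✓ → 2
student=Tara: ✗
student=Wes: ✗
student=Alice: ✓ → 1
student=Bob: ✓ → 2
student=Hiro: ✓ → 4
student=Rosa: ✓ → 2
student=Vik: ✗
student=Lena: ✓ → 4
student=Jude: ✗
student=Yara: ✗
student=Omar: ✓ → 2
student=Quinn: ✗
credits_sum = 2 + 1 + 2 + 4 + 2 + 4 + 2 = 17
—
[credits_count: credits <= 28]
student=Noor: ✓ → 1
student=Tara: ✓ → 1
student=Wes: ✓ → 1
student=Alice: ✓ → 1
student=Bob: ✗
student=Hiro: ✓ → 1
student=Rosa: ✗
student=Vik: ✓ → 1
student=Lena: ✓ → 1
student=Jude: ✓ → 1
student=Yara: ✓ → 1
student=Omar: ✗
student=Quinn: ✓ → 1
credits_count = COUNT(1, 1, 1, 1, 1, 1, 1, 1, 1, 1) = 10

credits_sum=17, credits_count=10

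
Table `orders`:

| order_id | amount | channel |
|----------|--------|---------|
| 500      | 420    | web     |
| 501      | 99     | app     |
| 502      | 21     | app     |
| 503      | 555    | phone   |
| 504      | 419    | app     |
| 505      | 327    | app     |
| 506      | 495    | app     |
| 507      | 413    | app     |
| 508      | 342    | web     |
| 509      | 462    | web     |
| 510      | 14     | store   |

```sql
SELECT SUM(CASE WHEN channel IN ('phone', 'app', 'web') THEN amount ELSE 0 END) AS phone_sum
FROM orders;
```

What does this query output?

order_id=500: ✓ → 420
order_id=501: ✓ → 99
order_id=502: ✓ → 21
order_id=503: ✓ → 555
order_id=504: ✓ → 419
order_id=505: ✓ → 327
order_id=506: ✓ → 495
order_id=507: ✓ → 413
order_id=508: ✓ → 342
order_id=509: ✓ → 462
order_id=510: ✗
phone_sum = 420 + 99 + 21 + 555 + 419 + 327 + 495 + 413 + 342 + 462 = 3553

3553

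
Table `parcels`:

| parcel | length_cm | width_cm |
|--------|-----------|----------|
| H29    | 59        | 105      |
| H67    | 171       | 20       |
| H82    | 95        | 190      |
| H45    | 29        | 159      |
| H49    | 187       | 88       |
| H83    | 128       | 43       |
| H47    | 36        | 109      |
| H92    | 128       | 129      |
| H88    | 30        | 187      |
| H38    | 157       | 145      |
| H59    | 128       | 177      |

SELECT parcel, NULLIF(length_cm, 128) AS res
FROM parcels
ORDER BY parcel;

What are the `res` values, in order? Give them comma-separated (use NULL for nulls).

59, 157, 29, 36, 187, NULL, 171, 95, NULL, 30, NULL

parcel=H29: length_cm=59 vs 128: differ → 59
parcel=H38: length_cm=157 vs 128: differ → 157
parcel=H45: length_cm=29 vs 128: differ → 29
parcel=H47: length_cm=36 vs 128: differ → 36
parcel=H49: length_cm=187 vs 128: differ → 187
parcel=H59: length_cm=128 vs 128: equal → NULL
parcel=H67: length_cm=171 vs 128: differ → 171
parcel=H82: length_cm=95 vs 128: differ → 95
parcel=H83: length_cm=128 vs 128: equal → NULL
parcel=H88: length_cm=30 vs 128: differ → 30
parcel=H92: length_cm=128 vs 128: equal → NULL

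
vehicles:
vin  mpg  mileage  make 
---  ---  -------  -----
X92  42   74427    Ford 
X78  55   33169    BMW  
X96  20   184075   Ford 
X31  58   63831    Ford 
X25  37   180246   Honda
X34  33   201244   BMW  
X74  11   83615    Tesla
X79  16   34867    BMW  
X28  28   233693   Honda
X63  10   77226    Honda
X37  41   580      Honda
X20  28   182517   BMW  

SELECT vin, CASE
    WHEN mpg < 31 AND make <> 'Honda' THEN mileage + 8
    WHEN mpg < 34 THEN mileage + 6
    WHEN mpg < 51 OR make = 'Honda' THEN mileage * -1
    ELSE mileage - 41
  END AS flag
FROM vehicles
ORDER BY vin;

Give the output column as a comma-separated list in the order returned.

182525, -180246, 233699, 63790, 201250, -580, 77232, 83623, 33128, 34875, -74427, 184083

vin=X20: mpg < 31 AND make <> 'Honda' → 182525
vin=X25: mpg < 51 OR make = 'Honda' → -180246
vin=X28: mpg < 34 → 233699
vin=X31: ELSE → 63790
vin=X34: mpg < 34 → 201250
vin=X37: mpg < 51 OR make = 'Honda' → -580
vin=X63: mpg < 34 → 77232
vin=X74: mpg < 31 AND make <> 'Honda' → 83623
vin=X78: ELSE → 33128
vin=X79: mpg < 31 AND make <> 'Honda' → 34875
vin=X92: mpg < 51 OR make = 'Honda' → -74427
vin=X96: mpg < 31 AND make <> 'Honda' → 184083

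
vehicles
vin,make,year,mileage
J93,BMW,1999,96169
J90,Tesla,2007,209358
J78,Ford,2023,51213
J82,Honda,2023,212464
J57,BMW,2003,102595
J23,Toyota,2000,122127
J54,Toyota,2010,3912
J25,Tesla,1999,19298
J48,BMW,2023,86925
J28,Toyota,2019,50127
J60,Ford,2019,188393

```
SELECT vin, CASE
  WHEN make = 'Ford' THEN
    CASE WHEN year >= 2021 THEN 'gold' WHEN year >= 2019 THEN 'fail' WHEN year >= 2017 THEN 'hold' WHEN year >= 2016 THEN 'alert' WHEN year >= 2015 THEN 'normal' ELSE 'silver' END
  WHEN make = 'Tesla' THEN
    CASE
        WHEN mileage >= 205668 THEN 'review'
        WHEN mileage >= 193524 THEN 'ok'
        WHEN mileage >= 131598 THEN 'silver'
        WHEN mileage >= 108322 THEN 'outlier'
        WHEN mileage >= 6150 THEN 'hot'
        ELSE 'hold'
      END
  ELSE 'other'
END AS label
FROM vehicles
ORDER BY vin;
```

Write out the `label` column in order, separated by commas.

vin=J23: make='Toyota' → outer ELSE → other
vin=J25: make='Tesla' → inner[mileage >= 6150] → hot
vin=J28: make='Toyota' → outer ELSE → other
vin=J48: make='BMW' → outer ELSE → other
vin=J54: make='Toyota' → outer ELSE → other
vin=J57: make='BMW' → outer ELSE → other
vin=J60: make='Ford' → inner[year >= 2019] → fail
vin=J78: make='Ford' → inner[year >= 2021] → gold
vin=J82: make='Honda' → outer ELSE → other
vin=J90: make='Tesla' → inner[mileage >= 205668] → review
vin=J93: make='BMW' → outer ELSE → other

other, hot, other, other, other, other, fail, gold, other, review, other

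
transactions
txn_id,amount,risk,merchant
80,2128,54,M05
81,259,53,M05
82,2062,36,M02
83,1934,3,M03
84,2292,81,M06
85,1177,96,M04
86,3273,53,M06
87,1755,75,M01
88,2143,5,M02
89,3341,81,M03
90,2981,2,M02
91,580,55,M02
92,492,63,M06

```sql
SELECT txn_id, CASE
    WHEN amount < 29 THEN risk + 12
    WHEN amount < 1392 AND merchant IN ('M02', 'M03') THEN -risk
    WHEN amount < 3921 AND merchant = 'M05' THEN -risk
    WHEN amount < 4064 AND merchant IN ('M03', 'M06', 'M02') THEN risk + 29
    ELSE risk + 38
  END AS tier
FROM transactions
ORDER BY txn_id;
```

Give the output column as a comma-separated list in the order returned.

txn_id=80: amount < 3921 AND merchant = 'M05' → -54
txn_id=81: amount < 3921 AND merchant = 'M05' → -53
txn_id=82: amount < 4064 AND merchant IN ('M03', 'M06', 'M02') → 65
txn_id=83: amount < 4064 AND merchant IN ('M03', 'M06', 'M02') → 32
txn_id=84: amount < 4064 AND merchant IN ('M03', 'M06', 'M02') → 110
txn_id=85: ELSE → 134
txn_id=86: amount < 4064 AND merchant IN ('M03', 'M06', 'M02') → 82
txn_id=87: ELSE → 113
txn_id=88: amount < 4064 AND merchant IN ('M03', 'M06', 'M02') → 34
txn_id=89: amount < 4064 AND merchant IN ('M03', 'M06', 'M02') → 110
txn_id=90: amount < 4064 AND merchant IN ('M03', 'M06', 'M02') → 31
txn_id=91: amount < 1392 AND merchant IN ('M02', 'M03') → -55
txn_id=92: amount < 4064 AND merchant IN ('M03', 'M06', 'M02') → 92

-54, -53, 65, 32, 110, 134, 82, 113, 34, 110, 31, -55, 92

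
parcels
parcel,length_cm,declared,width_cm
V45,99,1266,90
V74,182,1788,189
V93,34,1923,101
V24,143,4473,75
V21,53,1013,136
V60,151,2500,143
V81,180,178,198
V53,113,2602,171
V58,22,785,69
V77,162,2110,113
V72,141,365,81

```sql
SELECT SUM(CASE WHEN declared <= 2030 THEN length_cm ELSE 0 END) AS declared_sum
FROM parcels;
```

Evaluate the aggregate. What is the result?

parcel=V45: ✓ → 99
parcel=V74: ✓ → 182
parcel=V93: ✓ → 34
parcel=V24: ✗
parcel=V21: ✓ → 53
parcel=V60: ✗
parcel=V81: ✓ → 180
parcel=V53: ✗
parcel=V58: ✓ → 22
parcel=V77: ✗
parcel=V72: ✓ → 141
declared_sum = 99 + 182 + 34 + 53 + 180 + 22 + 141 = 711

711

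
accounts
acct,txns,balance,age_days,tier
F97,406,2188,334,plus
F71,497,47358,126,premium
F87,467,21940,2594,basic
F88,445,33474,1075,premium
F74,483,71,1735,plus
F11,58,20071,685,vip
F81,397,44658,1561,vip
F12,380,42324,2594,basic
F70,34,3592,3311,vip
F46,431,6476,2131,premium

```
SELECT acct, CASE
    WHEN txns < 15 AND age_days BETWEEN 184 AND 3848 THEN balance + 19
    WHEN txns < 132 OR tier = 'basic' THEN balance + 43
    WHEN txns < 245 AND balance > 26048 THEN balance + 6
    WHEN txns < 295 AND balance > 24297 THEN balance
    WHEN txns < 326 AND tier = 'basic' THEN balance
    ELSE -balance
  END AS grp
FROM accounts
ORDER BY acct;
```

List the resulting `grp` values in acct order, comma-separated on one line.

20114, 42367, -6476, 3635, -47358, -71, -44658, 21983, -33474, -2188

acct=F11: txns < 132 OR tier = 'basic' → 20114
acct=F12: txns < 132 OR tier = 'basic' → 42367
acct=F46: ELSE → -6476
acct=F70: txns < 132 OR tier = 'basic' → 3635
acct=F71: ELSE → -47358
acct=F74: ELSE → -71
acct=F81: ELSE → -44658
acct=F87: txns < 132 OR tier = 'basic' → 21983
acct=F88: ELSE → -33474
acct=F97: ELSE → -2188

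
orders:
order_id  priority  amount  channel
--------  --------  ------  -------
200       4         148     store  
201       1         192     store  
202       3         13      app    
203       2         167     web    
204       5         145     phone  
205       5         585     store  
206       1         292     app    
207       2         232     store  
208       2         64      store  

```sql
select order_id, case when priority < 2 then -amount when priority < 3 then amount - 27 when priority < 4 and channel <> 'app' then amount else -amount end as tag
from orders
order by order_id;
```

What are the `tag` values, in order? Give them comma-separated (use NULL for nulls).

-148, -192, -13, 140, -145, -585, -292, 205, 37

order_id=200: ELSE → -148
order_id=201: priority < 2 → -192
order_id=202: ELSE → -13
order_id=203: priority < 3 → 140
order_id=204: ELSE → -145
order_id=205: ELSE → -585
order_id=206: priority < 2 → -292
order_id=207: priority < 3 → 205
order_id=208: priority < 3 → 37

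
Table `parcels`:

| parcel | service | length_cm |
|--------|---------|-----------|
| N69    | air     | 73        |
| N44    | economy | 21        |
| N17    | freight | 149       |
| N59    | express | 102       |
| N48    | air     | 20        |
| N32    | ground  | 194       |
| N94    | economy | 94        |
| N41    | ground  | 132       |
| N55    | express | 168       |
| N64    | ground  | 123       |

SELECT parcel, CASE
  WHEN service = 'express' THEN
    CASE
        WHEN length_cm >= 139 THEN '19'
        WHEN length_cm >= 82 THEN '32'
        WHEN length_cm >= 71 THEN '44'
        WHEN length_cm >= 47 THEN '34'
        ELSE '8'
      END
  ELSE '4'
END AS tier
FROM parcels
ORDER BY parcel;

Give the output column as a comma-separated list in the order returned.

parcel=N17: service='freight' → outer ELSE → 4
parcel=N32: service='ground' → outer ELSE → 4
parcel=N41: service='ground' → outer ELSE → 4
parcel=N44: service='economy' → outer ELSE → 4
parcel=N48: service='air' → outer ELSE → 4
parcel=N55: service='express' → inner[length_cm >= 139] → 19
parcel=N59: service='express' → inner[length_cm >= 82] → 32
parcel=N64: service='ground' → outer ELSE → 4
parcel=N69: service='air' → outer ELSE → 4
parcel=N94: service='economy' → outer ELSE → 4

4, 4, 4, 4, 4, 19, 32, 4, 4, 4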